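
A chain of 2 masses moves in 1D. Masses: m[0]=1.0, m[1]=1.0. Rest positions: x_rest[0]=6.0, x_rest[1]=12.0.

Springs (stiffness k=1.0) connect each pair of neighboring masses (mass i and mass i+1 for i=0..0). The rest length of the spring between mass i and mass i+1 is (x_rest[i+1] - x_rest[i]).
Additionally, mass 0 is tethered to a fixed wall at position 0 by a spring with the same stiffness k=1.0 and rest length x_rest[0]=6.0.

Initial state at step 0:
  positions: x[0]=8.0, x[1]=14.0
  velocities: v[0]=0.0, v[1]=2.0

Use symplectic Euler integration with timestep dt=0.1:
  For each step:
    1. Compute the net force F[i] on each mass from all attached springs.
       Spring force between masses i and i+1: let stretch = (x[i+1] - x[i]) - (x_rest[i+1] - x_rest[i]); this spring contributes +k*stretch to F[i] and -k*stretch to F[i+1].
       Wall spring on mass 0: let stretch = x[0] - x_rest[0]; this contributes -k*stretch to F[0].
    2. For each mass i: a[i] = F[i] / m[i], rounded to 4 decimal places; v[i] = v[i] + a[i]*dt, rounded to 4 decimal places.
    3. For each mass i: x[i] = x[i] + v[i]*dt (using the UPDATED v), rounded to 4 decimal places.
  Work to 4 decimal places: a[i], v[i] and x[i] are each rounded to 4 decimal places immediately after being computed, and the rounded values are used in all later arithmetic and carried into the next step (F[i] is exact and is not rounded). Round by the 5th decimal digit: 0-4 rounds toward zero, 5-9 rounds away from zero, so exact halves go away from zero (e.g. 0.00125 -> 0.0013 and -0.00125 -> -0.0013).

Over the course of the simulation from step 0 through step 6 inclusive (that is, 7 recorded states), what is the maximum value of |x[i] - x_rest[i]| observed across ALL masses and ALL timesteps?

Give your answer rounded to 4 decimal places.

Step 0: x=[8.0000 14.0000] v=[0.0000 2.0000]
Step 1: x=[7.9800 14.2000] v=[-0.2000 2.0000]
Step 2: x=[7.9424 14.3978] v=[-0.3760 1.9780]
Step 3: x=[7.8899 14.5911] v=[-0.5247 1.9325]
Step 4: x=[7.8255 14.7773] v=[-0.6436 1.8624]
Step 5: x=[7.7524 14.9540] v=[-0.7310 1.7672]
Step 6: x=[7.6738 15.1187] v=[-0.7861 1.6470]
Max displacement = 3.1187

Answer: 3.1187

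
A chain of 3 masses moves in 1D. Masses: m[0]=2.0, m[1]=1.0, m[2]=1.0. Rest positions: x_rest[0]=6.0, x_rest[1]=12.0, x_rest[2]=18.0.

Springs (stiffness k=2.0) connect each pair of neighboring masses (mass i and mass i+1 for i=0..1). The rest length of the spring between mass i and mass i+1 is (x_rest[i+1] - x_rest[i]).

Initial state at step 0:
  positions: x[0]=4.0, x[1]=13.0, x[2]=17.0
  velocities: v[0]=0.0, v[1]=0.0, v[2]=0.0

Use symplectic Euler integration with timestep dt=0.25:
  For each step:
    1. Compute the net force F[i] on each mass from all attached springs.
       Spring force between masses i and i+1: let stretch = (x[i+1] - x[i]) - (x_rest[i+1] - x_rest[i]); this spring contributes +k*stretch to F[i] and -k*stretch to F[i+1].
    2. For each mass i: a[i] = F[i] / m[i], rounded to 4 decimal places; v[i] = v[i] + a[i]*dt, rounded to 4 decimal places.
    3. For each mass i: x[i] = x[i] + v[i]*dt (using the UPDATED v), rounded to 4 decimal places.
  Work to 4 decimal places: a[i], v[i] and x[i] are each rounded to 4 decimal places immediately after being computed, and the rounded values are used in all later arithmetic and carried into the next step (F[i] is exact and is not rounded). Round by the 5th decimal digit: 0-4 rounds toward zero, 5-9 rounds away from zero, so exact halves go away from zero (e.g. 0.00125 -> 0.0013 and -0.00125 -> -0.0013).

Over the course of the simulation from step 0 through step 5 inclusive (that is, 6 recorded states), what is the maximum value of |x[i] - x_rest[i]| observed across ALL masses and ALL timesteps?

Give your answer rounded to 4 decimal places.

Step 0: x=[4.0000 13.0000 17.0000] v=[0.0000 0.0000 0.0000]
Step 1: x=[4.1875 12.3750 17.2500] v=[0.7500 -2.5000 1.0000]
Step 2: x=[4.5117 11.3359 17.6406] v=[1.2969 -4.1563 1.5625]
Step 3: x=[4.8875 10.2319 17.9932] v=[1.5030 -4.4161 1.4102]
Step 4: x=[5.2223 9.4300 18.1256] v=[1.3391 -3.2077 0.5296]
Step 5: x=[5.4451 9.1891 17.9211] v=[0.8910 -0.9638 -0.8182]
Max displacement = 2.8109

Answer: 2.8109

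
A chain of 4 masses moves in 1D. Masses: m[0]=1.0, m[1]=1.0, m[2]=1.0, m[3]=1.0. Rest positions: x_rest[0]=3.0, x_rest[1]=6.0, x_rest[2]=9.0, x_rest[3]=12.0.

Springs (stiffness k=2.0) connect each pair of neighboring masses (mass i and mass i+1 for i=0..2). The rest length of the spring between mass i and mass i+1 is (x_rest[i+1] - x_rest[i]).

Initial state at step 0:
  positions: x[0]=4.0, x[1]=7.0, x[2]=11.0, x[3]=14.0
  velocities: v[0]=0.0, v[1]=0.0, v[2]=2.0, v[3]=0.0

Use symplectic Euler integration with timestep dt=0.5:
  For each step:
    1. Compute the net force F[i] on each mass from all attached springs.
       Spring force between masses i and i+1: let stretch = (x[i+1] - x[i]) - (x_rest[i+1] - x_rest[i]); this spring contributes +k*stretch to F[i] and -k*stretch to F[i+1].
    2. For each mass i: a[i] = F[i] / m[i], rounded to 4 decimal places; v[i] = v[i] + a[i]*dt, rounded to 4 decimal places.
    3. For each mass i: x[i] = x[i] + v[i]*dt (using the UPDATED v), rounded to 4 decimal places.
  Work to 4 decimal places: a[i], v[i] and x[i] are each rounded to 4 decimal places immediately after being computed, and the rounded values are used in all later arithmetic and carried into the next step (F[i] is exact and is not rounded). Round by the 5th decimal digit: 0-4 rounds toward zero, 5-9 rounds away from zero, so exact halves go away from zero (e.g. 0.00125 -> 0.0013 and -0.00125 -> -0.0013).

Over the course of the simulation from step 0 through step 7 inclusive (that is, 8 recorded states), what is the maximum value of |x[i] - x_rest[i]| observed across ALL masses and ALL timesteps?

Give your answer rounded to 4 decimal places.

Step 0: x=[4.0000 7.0000 11.0000 14.0000] v=[0.0000 0.0000 2.0000 0.0000]
Step 1: x=[4.0000 7.5000 11.5000 14.0000] v=[0.0000 1.0000 1.0000 0.0000]
Step 2: x=[4.2500 8.2500 11.2500 14.2500] v=[0.5000 1.5000 -0.5000 0.5000]
Step 3: x=[5.0000 8.5000 11.0000 14.5000] v=[1.5000 0.5000 -0.5000 0.5000]
Step 4: x=[6.0000 8.2500 11.2500 14.5000] v=[2.0000 -0.5000 0.5000 0.0000]
Step 5: x=[6.6250 8.3750 11.6250 14.3750] v=[1.2500 0.2500 0.7500 -0.2500]
Step 6: x=[6.6250 9.2500 11.7500 14.3750] v=[0.0000 1.7500 0.2500 0.0000]
Step 7: x=[6.4375 10.0625 11.9375 14.5625] v=[-0.3750 1.6250 0.3750 0.3750]
Max displacement = 4.0625

Answer: 4.0625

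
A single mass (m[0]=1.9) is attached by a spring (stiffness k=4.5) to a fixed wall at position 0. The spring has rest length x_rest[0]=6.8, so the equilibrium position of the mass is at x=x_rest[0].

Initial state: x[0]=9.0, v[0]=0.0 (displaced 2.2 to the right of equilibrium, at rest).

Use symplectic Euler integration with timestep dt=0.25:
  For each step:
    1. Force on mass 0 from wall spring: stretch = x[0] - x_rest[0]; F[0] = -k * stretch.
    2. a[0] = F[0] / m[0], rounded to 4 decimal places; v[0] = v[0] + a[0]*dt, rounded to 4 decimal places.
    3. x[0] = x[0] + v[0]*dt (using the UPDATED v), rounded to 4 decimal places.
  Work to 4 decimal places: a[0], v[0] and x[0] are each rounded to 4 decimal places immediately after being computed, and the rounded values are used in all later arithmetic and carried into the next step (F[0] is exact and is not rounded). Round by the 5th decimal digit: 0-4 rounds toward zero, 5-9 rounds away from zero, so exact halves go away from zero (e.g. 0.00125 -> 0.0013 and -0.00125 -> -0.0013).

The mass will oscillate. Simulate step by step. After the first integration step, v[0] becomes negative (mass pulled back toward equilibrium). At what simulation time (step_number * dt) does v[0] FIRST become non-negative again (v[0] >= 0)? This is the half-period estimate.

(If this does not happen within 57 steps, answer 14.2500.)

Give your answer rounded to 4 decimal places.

Step 0: x=[9.0000] v=[0.0000]
Step 1: x=[8.6744] v=[-1.3026]
Step 2: x=[8.0713] v=[-2.4125]
Step 3: x=[7.2800] v=[-3.1653]
Step 4: x=[6.4176] v=[-3.4495]
Step 5: x=[5.6118] v=[-3.2231]
Step 6: x=[4.9819] v=[-2.5196]
Step 7: x=[4.6211] v=[-1.4431]
Step 8: x=[4.5829] v=[-0.1530]
Step 9: x=[4.8729] v=[1.1598]
First v>=0 after going negative at step 9, time=2.2500

Answer: 2.2500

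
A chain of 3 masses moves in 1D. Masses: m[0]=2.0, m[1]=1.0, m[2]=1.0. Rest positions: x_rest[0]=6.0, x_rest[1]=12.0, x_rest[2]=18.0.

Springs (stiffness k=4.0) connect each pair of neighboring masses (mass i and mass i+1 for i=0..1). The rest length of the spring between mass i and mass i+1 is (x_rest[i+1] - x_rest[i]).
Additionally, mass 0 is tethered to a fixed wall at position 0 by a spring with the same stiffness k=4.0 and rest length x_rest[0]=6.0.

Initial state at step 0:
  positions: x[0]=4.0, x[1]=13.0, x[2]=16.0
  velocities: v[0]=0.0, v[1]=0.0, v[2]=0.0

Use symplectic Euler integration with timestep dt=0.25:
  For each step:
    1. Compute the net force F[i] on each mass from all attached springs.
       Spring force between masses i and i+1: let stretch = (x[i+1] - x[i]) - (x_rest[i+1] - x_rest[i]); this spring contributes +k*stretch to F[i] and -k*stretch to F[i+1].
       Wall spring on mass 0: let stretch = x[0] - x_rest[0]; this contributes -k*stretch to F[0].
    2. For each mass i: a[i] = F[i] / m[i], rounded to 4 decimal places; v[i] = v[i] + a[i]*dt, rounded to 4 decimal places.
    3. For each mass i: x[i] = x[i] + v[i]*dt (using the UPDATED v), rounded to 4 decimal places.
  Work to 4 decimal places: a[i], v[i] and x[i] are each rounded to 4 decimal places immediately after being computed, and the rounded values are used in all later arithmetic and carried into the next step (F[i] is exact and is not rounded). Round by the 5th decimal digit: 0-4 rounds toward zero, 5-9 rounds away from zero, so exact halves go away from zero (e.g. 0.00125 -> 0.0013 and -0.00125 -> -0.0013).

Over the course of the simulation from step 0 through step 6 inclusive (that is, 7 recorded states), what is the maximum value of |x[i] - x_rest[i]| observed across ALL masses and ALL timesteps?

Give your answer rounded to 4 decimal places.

Answer: 3.3046

Derivation:
Step 0: x=[4.0000 13.0000 16.0000] v=[0.0000 0.0000 0.0000]
Step 1: x=[4.6250 11.5000 16.7500] v=[2.5000 -6.0000 3.0000]
Step 2: x=[5.5313 9.5938 17.6875] v=[3.6250 -7.6250 3.7500]
Step 3: x=[6.2540 8.6954 18.1016] v=[2.8906 -3.5938 1.6563]
Step 4: x=[6.5001 9.5382 17.6641] v=[0.9843 3.3710 -1.7499]
Step 5: x=[6.3134 11.6529 16.6952] v=[-0.7467 8.4588 -3.8758]
Step 6: x=[6.0050 13.6933 15.9657] v=[-1.2337 8.1616 -2.9181]
Max displacement = 3.3046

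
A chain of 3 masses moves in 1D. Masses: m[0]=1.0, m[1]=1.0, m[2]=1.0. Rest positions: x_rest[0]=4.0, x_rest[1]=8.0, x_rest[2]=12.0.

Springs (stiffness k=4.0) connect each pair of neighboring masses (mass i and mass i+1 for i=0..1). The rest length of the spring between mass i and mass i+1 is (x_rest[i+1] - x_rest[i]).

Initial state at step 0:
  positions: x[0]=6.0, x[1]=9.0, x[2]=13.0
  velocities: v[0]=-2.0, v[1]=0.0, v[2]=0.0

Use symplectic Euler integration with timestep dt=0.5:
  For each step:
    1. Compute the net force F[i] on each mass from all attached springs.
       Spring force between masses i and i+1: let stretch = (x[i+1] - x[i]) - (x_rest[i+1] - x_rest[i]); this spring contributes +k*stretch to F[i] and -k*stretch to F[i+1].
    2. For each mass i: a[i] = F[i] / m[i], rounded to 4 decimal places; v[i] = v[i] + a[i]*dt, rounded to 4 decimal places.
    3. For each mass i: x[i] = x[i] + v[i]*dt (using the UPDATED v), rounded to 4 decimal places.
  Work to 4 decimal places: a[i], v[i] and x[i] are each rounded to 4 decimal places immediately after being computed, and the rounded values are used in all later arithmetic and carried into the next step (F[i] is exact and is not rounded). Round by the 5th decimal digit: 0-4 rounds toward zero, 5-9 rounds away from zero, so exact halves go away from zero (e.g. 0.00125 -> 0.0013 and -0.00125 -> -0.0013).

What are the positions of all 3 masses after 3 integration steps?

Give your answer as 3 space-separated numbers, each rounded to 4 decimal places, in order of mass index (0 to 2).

Step 0: x=[6.0000 9.0000 13.0000] v=[-2.0000 0.0000 0.0000]
Step 1: x=[4.0000 10.0000 13.0000] v=[-4.0000 2.0000 0.0000]
Step 2: x=[4.0000 8.0000 14.0000] v=[0.0000 -4.0000 2.0000]
Step 3: x=[4.0000 8.0000 13.0000] v=[0.0000 0.0000 -2.0000]

Answer: 4.0000 8.0000 13.0000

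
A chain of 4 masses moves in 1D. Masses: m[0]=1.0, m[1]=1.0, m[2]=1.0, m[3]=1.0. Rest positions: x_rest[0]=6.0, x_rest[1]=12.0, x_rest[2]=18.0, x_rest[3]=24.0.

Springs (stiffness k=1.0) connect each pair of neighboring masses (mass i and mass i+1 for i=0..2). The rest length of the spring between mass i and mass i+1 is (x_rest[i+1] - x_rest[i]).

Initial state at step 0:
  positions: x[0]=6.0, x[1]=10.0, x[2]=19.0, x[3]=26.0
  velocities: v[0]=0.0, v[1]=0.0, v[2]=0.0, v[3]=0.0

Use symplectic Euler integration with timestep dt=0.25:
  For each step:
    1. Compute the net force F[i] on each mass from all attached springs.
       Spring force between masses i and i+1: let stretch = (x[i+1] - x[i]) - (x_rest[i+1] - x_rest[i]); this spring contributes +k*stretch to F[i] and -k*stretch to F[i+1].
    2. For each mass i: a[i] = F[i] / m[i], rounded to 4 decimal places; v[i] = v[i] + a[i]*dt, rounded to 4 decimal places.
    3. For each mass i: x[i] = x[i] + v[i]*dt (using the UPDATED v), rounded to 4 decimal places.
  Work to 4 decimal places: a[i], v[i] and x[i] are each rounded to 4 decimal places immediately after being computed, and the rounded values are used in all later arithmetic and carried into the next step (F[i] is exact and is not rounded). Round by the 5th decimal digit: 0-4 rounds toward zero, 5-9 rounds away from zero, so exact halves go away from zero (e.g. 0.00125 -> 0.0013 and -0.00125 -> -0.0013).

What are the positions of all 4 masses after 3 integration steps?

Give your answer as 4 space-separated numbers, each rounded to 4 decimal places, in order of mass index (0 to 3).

Answer: 5.3817 11.6121 18.3987 25.6077

Derivation:
Step 0: x=[6.0000 10.0000 19.0000 26.0000] v=[0.0000 0.0000 0.0000 0.0000]
Step 1: x=[5.8750 10.3125 18.8750 25.9375] v=[-0.5000 1.2500 -0.5000 -0.2500]
Step 2: x=[5.6524 10.8828 18.6563 25.8086] v=[-0.8906 2.2813 -0.8750 -0.5156]
Step 3: x=[5.3817 11.6121 18.3987 25.6077] v=[-1.0830 2.9171 -1.0303 -0.8037]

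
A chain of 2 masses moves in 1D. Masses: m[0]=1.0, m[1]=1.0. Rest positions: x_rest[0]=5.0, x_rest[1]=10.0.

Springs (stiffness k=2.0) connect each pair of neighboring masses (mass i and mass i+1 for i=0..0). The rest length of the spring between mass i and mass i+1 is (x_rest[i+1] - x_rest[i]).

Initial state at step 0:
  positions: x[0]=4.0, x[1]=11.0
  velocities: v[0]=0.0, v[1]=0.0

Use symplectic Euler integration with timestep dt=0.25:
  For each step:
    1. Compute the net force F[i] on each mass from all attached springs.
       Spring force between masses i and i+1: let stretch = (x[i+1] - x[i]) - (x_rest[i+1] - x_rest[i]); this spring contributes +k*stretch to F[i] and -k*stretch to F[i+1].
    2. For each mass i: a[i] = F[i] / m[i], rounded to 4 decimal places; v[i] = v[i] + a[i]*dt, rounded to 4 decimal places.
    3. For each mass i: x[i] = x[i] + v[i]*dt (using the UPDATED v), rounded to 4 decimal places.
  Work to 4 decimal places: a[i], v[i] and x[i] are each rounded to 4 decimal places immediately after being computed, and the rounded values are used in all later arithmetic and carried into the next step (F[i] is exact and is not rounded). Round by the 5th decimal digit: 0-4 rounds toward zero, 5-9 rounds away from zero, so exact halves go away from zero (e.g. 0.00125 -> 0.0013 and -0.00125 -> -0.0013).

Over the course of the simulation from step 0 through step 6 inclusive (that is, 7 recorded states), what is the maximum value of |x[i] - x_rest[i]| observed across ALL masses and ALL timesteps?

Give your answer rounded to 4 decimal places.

Step 0: x=[4.0000 11.0000] v=[0.0000 0.0000]
Step 1: x=[4.2500 10.7500] v=[1.0000 -1.0000]
Step 2: x=[4.6875 10.3125] v=[1.7500 -1.7500]
Step 3: x=[5.2031 9.7969] v=[2.0625 -2.0625]
Step 4: x=[5.6680 9.3321] v=[1.8594 -1.8594]
Step 5: x=[5.9659 9.0342] v=[1.1915 -1.1915]
Step 6: x=[6.0223 8.9778] v=[0.2257 -0.2257]
Max displacement = 1.0223

Answer: 1.0223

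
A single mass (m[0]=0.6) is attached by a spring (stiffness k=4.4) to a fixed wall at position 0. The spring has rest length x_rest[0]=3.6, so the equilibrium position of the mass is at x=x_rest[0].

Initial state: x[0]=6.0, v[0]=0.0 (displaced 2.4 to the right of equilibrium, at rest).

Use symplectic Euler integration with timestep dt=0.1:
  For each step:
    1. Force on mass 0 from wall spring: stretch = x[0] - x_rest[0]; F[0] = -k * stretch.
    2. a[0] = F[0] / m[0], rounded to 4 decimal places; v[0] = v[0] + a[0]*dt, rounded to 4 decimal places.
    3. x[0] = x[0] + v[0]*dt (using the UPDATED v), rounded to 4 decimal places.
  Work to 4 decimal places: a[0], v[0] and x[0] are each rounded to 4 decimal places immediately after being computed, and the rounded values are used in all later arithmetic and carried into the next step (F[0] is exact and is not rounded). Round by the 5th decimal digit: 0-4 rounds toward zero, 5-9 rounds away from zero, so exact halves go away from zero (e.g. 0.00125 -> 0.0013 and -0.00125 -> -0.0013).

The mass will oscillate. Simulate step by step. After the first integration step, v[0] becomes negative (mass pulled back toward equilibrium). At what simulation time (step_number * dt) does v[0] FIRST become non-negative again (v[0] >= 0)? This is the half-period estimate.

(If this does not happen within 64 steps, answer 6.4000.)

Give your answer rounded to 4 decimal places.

Answer: 1.2000

Derivation:
Step 0: x=[6.0000] v=[0.0000]
Step 1: x=[5.8240] v=[-1.7600]
Step 2: x=[5.4849] v=[-3.3909]
Step 3: x=[5.0076] v=[-4.7732]
Step 4: x=[4.4271] v=[-5.8054]
Step 5: x=[3.7859] v=[-6.4119]
Step 6: x=[3.1311] v=[-6.5482]
Step 7: x=[2.5107] v=[-6.2043]
Step 8: x=[1.9702] v=[-5.4055]
Step 9: x=[1.5492] v=[-4.2103]
Step 10: x=[1.2786] v=[-2.7064]
Step 11: x=[1.1782] v=[-1.0040]
Step 12: x=[1.2554] v=[0.7720]
First v>=0 after going negative at step 12, time=1.2000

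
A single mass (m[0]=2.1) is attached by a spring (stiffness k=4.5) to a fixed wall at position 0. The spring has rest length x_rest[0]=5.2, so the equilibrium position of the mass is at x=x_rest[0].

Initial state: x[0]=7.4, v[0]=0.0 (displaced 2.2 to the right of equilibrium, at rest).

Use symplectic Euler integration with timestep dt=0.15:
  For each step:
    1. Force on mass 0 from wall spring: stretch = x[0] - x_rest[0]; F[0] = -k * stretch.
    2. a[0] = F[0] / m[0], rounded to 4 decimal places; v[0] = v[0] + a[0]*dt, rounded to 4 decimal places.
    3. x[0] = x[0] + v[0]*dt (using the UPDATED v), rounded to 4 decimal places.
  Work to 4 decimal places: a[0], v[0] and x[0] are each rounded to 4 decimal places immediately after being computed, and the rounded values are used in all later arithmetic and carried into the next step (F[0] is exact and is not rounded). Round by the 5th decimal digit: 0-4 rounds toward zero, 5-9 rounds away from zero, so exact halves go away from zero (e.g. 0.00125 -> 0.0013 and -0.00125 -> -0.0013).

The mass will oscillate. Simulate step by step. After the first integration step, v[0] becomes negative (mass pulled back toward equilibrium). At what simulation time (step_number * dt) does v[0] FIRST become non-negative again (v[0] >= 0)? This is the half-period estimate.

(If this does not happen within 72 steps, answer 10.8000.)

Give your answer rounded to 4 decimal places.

Answer: 2.2500

Derivation:
Step 0: x=[7.4000] v=[0.0000]
Step 1: x=[7.2939] v=[-0.7071]
Step 2: x=[7.0869] v=[-1.3801]
Step 3: x=[6.7889] v=[-1.9866]
Step 4: x=[6.4143] v=[-2.4973]
Step 5: x=[5.9812] v=[-2.8876]
Step 6: x=[5.5104] v=[-3.1387]
Step 7: x=[5.0246] v=[-3.2385]
Step 8: x=[4.5473] v=[-3.1821]
Step 9: x=[4.1015] v=[-2.9723]
Step 10: x=[3.7086] v=[-2.6192]
Step 11: x=[3.3876] v=[-2.1398]
Step 12: x=[3.1540] v=[-1.5572]
Step 13: x=[3.0191] v=[-0.8996]
Step 14: x=[2.9893] v=[-0.1986]
Step 15: x=[3.0661] v=[0.5120]
First v>=0 after going negative at step 15, time=2.2500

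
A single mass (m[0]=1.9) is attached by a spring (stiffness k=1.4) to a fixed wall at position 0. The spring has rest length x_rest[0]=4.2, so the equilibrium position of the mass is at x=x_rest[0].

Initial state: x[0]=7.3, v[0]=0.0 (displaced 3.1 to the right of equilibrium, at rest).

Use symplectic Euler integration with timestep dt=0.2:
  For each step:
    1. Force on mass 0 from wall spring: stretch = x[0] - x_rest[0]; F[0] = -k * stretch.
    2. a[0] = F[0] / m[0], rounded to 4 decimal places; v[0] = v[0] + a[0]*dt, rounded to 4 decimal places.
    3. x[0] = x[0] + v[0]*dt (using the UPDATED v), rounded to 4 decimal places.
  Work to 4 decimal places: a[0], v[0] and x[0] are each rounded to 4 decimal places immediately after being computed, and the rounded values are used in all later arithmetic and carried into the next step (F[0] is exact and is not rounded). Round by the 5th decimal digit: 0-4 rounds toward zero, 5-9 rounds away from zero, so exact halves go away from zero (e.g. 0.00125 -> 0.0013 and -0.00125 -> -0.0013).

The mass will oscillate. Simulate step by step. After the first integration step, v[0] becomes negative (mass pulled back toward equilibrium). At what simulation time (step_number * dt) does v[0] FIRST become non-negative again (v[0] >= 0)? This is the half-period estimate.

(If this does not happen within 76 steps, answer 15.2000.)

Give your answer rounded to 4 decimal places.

Answer: 3.8000

Derivation:
Step 0: x=[7.3000] v=[0.0000]
Step 1: x=[7.2086] v=[-0.4568]
Step 2: x=[7.0286] v=[-0.9002]
Step 3: x=[6.7652] v=[-1.3170]
Step 4: x=[6.4262] v=[-1.6950]
Step 5: x=[6.0216] v=[-2.0231]
Step 6: x=[5.5633] v=[-2.2915]
Step 7: x=[5.0648] v=[-2.4924]
Step 8: x=[4.5408] v=[-2.6198]
Step 9: x=[4.0068] v=[-2.6700]
Step 10: x=[3.4785] v=[-2.6415]
Step 11: x=[2.9715] v=[-2.5352]
Step 12: x=[2.5007] v=[-2.3542]
Step 13: x=[2.0799] v=[-2.1038]
Step 14: x=[1.7216] v=[-1.7914]
Step 15: x=[1.4364] v=[-1.4262]
Step 16: x=[1.2326] v=[-1.0189]
Step 17: x=[1.1163] v=[-0.5816]
Step 18: x=[1.0909] v=[-0.1272]
Step 19: x=[1.1571] v=[0.3310]
First v>=0 after going negative at step 19, time=3.8000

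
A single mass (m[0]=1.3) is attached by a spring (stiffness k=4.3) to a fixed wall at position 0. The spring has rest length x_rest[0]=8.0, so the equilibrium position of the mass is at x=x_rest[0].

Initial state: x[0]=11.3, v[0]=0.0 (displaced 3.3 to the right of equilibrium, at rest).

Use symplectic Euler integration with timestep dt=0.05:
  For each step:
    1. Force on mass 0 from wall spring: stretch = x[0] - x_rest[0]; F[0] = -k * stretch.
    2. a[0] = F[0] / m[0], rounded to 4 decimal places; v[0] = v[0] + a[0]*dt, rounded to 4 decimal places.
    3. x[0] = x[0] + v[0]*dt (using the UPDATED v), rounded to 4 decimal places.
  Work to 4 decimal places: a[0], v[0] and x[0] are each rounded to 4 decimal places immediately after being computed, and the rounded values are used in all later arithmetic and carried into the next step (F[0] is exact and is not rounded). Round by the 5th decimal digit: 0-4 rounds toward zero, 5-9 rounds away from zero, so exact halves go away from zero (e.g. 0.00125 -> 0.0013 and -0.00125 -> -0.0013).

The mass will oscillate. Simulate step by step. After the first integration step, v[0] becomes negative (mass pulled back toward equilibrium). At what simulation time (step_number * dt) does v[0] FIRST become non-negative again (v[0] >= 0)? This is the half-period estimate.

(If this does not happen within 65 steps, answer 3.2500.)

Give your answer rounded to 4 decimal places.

Answer: 1.7500

Derivation:
Step 0: x=[11.3000] v=[0.0000]
Step 1: x=[11.2727] v=[-0.5458]
Step 2: x=[11.2183] v=[-1.0871]
Step 3: x=[11.1373] v=[-1.6194]
Step 4: x=[11.0304] v=[-2.1383]
Step 5: x=[10.8984] v=[-2.6395]
Step 6: x=[10.7425] v=[-3.1189]
Step 7: x=[10.5639] v=[-3.5725]
Step 8: x=[10.3641] v=[-3.9965]
Step 9: x=[10.1447] v=[-4.3875]
Step 10: x=[9.9076] v=[-4.7422]
Step 11: x=[9.6547] v=[-5.0577]
Step 12: x=[9.3881] v=[-5.3314]
Step 13: x=[9.1101] v=[-5.5610]
Step 14: x=[8.8229] v=[-5.7446]
Step 15: x=[8.5289] v=[-5.8807]
Step 16: x=[8.2305] v=[-5.9682]
Step 17: x=[7.9302] v=[-6.0063]
Step 18: x=[7.6305] v=[-5.9948]
Step 19: x=[7.3338] v=[-5.9337]
Step 20: x=[7.0426] v=[-5.8235]
Step 21: x=[6.7593] v=[-5.6652]
Step 22: x=[6.4863] v=[-5.4600]
Step 23: x=[6.2258] v=[-5.2097]
Step 24: x=[5.9800] v=[-4.9163]
Step 25: x=[5.7509] v=[-4.5822]
Step 26: x=[5.5404] v=[-4.2102]
Step 27: x=[5.3502] v=[-3.8034]
Step 28: x=[5.1819] v=[-3.3652]
Step 29: x=[5.0369] v=[-2.8991]
Step 30: x=[4.9164] v=[-2.4091]
Step 31: x=[4.8214] v=[-1.8991]
Step 32: x=[4.7527] v=[-1.3734]
Step 33: x=[4.7109] v=[-0.8363]
Step 34: x=[4.6963] v=[-0.2923]
Step 35: x=[4.7090] v=[0.2541]
First v>=0 after going negative at step 35, time=1.7500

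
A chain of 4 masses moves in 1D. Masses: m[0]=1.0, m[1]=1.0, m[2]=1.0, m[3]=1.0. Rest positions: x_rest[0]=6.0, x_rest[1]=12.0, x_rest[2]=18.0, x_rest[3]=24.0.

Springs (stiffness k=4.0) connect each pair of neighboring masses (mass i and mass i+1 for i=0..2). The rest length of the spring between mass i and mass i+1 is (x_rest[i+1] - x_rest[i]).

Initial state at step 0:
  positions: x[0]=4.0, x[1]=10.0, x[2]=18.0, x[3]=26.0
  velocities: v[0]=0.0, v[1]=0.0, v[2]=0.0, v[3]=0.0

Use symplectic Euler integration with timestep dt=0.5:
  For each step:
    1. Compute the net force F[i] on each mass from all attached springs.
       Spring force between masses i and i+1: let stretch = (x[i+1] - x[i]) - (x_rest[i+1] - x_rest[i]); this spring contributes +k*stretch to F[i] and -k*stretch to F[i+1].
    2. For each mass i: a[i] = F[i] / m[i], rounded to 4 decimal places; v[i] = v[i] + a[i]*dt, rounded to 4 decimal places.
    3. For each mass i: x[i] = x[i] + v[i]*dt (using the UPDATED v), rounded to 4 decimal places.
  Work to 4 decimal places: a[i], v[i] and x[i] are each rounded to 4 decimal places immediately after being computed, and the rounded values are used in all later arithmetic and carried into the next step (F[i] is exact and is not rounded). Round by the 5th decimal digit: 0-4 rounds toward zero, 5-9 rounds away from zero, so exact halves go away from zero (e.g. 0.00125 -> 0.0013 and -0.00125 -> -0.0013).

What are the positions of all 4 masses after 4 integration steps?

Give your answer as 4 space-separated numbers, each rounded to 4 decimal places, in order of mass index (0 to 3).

Step 0: x=[4.0000 10.0000 18.0000 26.0000] v=[0.0000 0.0000 0.0000 0.0000]
Step 1: x=[4.0000 12.0000 18.0000 24.0000] v=[0.0000 4.0000 0.0000 -4.0000]
Step 2: x=[6.0000 12.0000 18.0000 22.0000] v=[4.0000 0.0000 0.0000 -4.0000]
Step 3: x=[8.0000 12.0000 16.0000 22.0000] v=[4.0000 0.0000 -4.0000 0.0000]
Step 4: x=[8.0000 12.0000 16.0000 22.0000] v=[0.0000 0.0000 0.0000 0.0000]

Answer: 8.0000 12.0000 16.0000 22.0000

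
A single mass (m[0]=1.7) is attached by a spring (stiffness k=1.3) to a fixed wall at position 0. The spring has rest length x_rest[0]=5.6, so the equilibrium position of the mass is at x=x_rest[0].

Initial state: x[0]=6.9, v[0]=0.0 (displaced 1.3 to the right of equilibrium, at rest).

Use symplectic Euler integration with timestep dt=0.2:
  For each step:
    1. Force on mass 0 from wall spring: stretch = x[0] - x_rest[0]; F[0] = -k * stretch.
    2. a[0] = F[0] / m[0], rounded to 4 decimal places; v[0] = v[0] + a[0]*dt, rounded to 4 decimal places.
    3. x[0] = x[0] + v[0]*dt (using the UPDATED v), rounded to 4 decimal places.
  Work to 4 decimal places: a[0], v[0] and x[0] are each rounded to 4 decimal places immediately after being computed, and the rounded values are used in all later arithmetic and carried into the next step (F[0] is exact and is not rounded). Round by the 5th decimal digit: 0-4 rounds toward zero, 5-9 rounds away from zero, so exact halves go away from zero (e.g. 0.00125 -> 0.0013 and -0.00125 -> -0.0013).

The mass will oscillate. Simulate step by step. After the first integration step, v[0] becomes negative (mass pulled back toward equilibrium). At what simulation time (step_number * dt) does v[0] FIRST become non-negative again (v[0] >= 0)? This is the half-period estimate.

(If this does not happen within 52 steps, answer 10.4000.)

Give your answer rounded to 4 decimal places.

Answer: 3.6000

Derivation:
Step 0: x=[6.9000] v=[0.0000]
Step 1: x=[6.8602] v=[-0.1988]
Step 2: x=[6.7819] v=[-0.3915]
Step 3: x=[6.6674] v=[-0.5723]
Step 4: x=[6.5203] v=[-0.7355]
Step 5: x=[6.3450] v=[-0.8763]
Step 6: x=[6.1470] v=[-0.9902]
Step 7: x=[5.9322] v=[-1.0739]
Step 8: x=[5.7073] v=[-1.1247]
Step 9: x=[5.4791] v=[-1.1411]
Step 10: x=[5.2546] v=[-1.1226]
Step 11: x=[5.0406] v=[-1.0698]
Step 12: x=[4.8438] v=[-0.9842]
Step 13: x=[4.6701] v=[-0.8685]
Step 14: x=[4.5248] v=[-0.7263]
Step 15: x=[4.4124] v=[-0.5619]
Step 16: x=[4.3363] v=[-0.3803]
Step 17: x=[4.2989] v=[-0.1870]
Step 18: x=[4.3013] v=[0.0120]
First v>=0 after going negative at step 18, time=3.6000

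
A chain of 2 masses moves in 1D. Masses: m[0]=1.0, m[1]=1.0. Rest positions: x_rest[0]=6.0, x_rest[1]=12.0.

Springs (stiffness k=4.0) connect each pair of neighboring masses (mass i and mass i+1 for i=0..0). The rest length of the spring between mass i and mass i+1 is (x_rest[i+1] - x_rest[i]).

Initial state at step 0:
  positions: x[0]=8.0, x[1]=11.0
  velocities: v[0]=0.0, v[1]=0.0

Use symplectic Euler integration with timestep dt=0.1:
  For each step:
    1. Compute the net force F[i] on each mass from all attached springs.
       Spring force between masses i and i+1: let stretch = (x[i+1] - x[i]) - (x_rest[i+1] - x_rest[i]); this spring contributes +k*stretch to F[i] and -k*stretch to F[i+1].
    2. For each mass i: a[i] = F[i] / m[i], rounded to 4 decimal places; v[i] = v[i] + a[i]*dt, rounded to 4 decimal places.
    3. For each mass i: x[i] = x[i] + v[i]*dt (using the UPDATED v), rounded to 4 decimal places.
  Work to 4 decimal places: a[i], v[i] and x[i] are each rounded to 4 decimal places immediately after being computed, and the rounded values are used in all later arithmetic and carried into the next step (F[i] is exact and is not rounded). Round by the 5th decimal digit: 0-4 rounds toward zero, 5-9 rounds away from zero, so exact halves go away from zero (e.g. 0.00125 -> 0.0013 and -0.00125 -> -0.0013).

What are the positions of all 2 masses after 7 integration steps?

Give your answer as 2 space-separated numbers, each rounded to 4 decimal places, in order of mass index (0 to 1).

Step 0: x=[8.0000 11.0000] v=[0.0000 0.0000]
Step 1: x=[7.8800 11.1200] v=[-1.2000 1.2000]
Step 2: x=[7.6496 11.3504] v=[-2.3040 2.3040]
Step 3: x=[7.3272 11.6728] v=[-3.2237 3.2237]
Step 4: x=[6.9387 12.0614] v=[-3.8855 3.8855]
Step 5: x=[6.5151 12.4850] v=[-4.2364 4.2364]
Step 6: x=[6.0903 12.9098] v=[-4.2484 4.2484]
Step 7: x=[5.6982 13.3019] v=[-3.9206 3.9206]

Answer: 5.6982 13.3019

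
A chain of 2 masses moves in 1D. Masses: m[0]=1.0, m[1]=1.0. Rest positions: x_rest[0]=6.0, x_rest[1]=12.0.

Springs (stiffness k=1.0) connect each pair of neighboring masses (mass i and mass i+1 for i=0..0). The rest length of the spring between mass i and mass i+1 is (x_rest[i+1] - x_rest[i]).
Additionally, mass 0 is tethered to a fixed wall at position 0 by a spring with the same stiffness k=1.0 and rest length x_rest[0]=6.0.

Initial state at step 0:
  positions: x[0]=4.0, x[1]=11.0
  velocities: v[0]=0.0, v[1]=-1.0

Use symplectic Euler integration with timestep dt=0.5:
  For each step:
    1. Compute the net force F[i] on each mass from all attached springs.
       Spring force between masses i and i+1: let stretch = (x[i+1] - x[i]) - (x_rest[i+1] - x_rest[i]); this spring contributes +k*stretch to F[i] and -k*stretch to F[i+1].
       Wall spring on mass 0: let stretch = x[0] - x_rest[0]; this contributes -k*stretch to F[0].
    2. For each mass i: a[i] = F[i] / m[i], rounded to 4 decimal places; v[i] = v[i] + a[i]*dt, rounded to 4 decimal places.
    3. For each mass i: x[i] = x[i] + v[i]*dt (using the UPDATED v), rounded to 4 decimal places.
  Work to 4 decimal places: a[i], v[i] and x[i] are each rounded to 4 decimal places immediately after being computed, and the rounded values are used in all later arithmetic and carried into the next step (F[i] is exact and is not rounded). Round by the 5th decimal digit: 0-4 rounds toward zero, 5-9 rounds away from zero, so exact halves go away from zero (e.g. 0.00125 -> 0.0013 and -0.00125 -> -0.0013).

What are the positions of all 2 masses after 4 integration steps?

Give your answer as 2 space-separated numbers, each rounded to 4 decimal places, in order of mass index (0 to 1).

Step 0: x=[4.0000 11.0000] v=[0.0000 -1.0000]
Step 1: x=[4.7500 10.2500] v=[1.5000 -1.5000]
Step 2: x=[5.6875 9.6250] v=[1.8750 -1.2500]
Step 3: x=[6.1875 9.5156] v=[1.0000 -0.2188]
Step 4: x=[5.9727 10.0742] v=[-0.4297 1.1172]

Answer: 5.9727 10.0742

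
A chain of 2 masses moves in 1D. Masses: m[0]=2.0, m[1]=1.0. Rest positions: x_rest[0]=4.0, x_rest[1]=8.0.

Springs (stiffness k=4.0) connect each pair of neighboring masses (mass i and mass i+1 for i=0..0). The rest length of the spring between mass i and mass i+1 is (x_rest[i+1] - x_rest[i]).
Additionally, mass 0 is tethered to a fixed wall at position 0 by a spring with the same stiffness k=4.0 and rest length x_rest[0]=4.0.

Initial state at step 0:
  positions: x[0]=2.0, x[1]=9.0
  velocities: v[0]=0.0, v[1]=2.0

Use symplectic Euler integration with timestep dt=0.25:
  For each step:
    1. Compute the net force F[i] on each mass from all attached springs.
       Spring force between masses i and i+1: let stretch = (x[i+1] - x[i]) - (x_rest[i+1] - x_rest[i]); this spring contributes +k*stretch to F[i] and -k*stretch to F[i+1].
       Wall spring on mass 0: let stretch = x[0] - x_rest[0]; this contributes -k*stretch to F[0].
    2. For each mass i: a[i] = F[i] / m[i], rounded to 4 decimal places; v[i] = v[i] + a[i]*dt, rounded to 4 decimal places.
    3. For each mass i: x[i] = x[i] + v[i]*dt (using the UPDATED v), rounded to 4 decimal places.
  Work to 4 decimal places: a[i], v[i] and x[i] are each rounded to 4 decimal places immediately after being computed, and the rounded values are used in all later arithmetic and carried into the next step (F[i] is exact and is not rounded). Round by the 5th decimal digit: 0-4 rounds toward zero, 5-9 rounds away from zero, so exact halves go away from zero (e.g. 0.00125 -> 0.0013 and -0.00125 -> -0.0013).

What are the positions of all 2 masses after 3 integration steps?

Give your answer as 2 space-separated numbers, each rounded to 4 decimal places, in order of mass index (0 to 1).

Step 0: x=[2.0000 9.0000] v=[0.0000 2.0000]
Step 1: x=[2.6250 8.7500] v=[2.5000 -1.0000]
Step 2: x=[3.6875 7.9688] v=[4.2500 -3.1250]
Step 3: x=[4.8242 7.1172] v=[4.5469 -3.4063]

Answer: 4.8242 7.1172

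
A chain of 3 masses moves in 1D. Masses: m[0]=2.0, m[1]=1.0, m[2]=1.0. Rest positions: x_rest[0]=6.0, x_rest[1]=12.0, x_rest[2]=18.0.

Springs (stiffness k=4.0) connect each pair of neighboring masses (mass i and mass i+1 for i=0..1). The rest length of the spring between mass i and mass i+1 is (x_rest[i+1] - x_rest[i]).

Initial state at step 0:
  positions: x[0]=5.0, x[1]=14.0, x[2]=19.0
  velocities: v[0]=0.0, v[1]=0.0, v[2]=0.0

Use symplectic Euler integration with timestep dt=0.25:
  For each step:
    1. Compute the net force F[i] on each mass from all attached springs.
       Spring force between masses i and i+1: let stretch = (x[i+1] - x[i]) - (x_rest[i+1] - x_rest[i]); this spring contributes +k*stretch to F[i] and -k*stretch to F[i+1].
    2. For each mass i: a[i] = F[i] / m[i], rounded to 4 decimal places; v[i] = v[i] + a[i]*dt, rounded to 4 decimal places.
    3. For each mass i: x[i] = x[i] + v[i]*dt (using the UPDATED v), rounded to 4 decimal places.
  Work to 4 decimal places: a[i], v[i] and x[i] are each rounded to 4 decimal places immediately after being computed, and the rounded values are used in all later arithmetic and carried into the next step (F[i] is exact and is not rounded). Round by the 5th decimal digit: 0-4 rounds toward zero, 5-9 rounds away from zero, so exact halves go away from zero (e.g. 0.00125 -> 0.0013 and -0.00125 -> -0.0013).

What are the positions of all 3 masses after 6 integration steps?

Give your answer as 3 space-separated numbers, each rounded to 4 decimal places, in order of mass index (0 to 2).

Step 0: x=[5.0000 14.0000 19.0000] v=[0.0000 0.0000 0.0000]
Step 1: x=[5.3750 13.0000 19.2500] v=[1.5000 -4.0000 1.0000]
Step 2: x=[5.9531 11.6563 19.4375] v=[2.3125 -5.3750 0.7500]
Step 3: x=[6.4941 10.8321 19.1797] v=[2.1641 -3.2970 -1.0312]
Step 4: x=[6.8274 11.0103 18.3350] v=[1.3331 0.7126 -3.3788]
Step 5: x=[6.9336 11.9739 17.1591] v=[0.4246 3.8544 -4.7035]
Step 6: x=[6.9198 12.9737 16.1869] v=[-0.0553 3.9993 -3.8887]

Answer: 6.9198 12.9737 16.1869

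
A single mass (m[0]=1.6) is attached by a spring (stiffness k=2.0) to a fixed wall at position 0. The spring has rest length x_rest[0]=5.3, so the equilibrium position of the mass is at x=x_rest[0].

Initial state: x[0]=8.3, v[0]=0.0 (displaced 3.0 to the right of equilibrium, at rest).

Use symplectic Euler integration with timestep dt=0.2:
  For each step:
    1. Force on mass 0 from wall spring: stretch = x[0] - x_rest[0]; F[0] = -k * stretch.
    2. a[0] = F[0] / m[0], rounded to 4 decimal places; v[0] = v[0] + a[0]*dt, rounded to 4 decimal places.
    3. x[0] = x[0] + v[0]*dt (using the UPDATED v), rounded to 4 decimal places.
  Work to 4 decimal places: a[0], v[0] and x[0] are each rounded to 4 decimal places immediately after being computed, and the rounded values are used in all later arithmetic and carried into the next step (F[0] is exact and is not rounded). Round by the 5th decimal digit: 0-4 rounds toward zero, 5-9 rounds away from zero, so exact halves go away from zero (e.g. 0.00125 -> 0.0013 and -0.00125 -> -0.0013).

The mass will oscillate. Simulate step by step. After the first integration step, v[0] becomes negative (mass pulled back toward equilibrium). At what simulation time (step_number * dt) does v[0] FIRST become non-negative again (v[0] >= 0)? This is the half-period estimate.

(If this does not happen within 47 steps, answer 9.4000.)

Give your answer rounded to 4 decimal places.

Answer: 3.0000

Derivation:
Step 0: x=[8.3000] v=[0.0000]
Step 1: x=[8.1500] v=[-0.7500]
Step 2: x=[7.8575] v=[-1.4625]
Step 3: x=[7.4371] v=[-2.1019]
Step 4: x=[6.9099] v=[-2.6362]
Step 5: x=[6.3022] v=[-3.0387]
Step 6: x=[5.6443] v=[-3.2893]
Step 7: x=[4.9692] v=[-3.3754]
Step 8: x=[4.3107] v=[-3.2927]
Step 9: x=[3.7016] v=[-3.0454]
Step 10: x=[3.1724] v=[-2.6458]
Step 11: x=[2.7496] v=[-2.1139]
Step 12: x=[2.4543] v=[-1.4763]
Step 13: x=[2.3013] v=[-0.7649]
Step 14: x=[2.2983] v=[-0.0152]
Step 15: x=[2.4453] v=[0.7352]
First v>=0 after going negative at step 15, time=3.0000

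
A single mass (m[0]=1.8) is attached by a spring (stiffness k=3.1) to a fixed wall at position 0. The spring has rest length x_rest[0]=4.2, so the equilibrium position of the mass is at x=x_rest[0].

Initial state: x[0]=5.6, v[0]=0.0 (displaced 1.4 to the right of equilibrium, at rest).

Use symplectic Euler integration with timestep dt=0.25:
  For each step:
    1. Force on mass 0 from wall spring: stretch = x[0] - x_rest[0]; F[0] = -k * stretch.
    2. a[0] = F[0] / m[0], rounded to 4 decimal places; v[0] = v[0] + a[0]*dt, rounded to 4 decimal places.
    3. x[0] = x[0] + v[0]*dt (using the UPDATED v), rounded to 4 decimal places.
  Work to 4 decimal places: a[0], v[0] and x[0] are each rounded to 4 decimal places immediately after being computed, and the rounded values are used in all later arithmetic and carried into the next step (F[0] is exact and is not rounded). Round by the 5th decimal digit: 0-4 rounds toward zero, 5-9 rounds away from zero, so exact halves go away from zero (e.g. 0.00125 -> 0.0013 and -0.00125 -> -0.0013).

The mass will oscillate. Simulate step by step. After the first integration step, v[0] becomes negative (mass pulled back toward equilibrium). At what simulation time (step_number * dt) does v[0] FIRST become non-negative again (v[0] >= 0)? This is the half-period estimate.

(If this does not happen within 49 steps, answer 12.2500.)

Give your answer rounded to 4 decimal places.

Step 0: x=[5.6000] v=[0.0000]
Step 1: x=[5.4493] v=[-0.6028]
Step 2: x=[5.1641] v=[-1.1407]
Step 3: x=[4.7752] v=[-1.5558]
Step 4: x=[4.3243] v=[-1.8035]
Step 5: x=[3.8601] v=[-1.8570]
Step 6: x=[3.4324] v=[-1.7107]
Step 7: x=[3.0874] v=[-1.3802]
Step 8: x=[2.8621] v=[-0.9012]
Step 9: x=[2.7808] v=[-0.3252]
Step 10: x=[2.8523] v=[0.2859]
First v>=0 after going negative at step 10, time=2.5000

Answer: 2.5000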